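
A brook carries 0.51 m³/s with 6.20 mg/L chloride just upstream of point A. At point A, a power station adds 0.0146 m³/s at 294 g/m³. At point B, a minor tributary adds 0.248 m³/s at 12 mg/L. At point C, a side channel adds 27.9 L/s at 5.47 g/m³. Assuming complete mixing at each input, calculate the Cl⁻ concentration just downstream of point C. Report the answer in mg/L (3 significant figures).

After input A: C = (0.51·6.2 + 0.0146·294) / 0.5246 = 14.21 mg/L.
After input B: C = (0.5246·14.21 + 0.248·12) / 0.7726 = 13.5 mg/L.
27.9 L/s = 0.0279 m³/s.
After input C: C = (0.7726·13.5 + 0.0279·5.47) / 0.8005 = 13.22 mg/L.

13.2 mg/L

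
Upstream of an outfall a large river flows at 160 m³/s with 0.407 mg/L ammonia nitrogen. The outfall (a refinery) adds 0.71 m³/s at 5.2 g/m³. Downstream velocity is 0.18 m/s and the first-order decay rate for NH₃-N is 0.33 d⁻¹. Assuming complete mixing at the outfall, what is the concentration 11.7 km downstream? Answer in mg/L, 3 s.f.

After complete mixing, C₀ = (0.71·5.2 + 160·0.407) / 160.7 = 0.4282 mg/L.
Travel time t = 1.17e+04 m / 0.18 m/s = 6.5e+04 s = 0.7523 d.
C = 0.4282·exp(−0.33·0.7523) = 0.4282·0.7802 = 0.334 mg/L.

0.334 mg/L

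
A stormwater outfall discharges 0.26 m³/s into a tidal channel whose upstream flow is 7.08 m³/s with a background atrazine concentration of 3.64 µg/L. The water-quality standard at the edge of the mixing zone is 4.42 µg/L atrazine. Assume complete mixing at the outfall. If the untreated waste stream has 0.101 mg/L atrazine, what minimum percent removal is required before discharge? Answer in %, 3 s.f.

74.6 %

3.64 µg/L = 0.00364 mg/L.
4.42 µg/L = 0.00442 mg/L.
Mass balance: 0.00442·7.34 = 0.26·Cₑ + 7.08·0.00364.
Cₑ = (0.03244 − 0.02577) / 0.26 = 0.02566 mg/L.
Required removal = 1 − 0.02566/0.101 = 74.59 %.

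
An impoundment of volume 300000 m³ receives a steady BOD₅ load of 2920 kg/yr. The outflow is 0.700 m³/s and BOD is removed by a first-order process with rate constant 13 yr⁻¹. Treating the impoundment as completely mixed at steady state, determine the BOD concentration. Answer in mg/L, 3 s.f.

0.112 mg/L

Outflow Q = 0.700 m³/s × 3.156e+07 s/yr = 2.209e+07 m³/yr.
Steady-state CSTR mass balance: W = Q·C + k·V·C, so C = W/(Q + kV).
Q + kV = 2.209e+07 + 13·300000 = 2.599e+07 m³/yr.
C = 2920/2.599e+07 = 0.0001123 kg/m³ = 0.1123 mg/L.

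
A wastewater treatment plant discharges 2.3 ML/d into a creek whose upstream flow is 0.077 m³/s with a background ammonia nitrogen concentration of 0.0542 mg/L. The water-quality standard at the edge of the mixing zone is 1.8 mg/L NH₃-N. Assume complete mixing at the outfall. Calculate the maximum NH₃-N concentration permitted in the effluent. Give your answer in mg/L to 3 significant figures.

6.85 mg/L

2.3 ML/d = 0.02662 m³/s.
Mass balance: 1.8·0.1036 = 0.02662·Cₑ + 0.077·0.0542.
Cₑ = (0.1865 − 0.004173) / 0.02662 = 6.85 mg/L.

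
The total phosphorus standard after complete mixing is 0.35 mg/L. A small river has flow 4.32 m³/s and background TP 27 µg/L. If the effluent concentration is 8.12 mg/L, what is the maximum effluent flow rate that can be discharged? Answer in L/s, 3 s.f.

180 L/s

27 µg/L = 0.027 mg/L.
Mass balance at complete mixing: C_std·(Q_w + Q_r) = Q_w·C_e + Q_r·C_b.
Rearranging, Q_w = Q_r·(C_std − C_b)/(C_e − C_std) = 4.32·(0.35 − 0.027) / (8.12 − 0.35) = 0.1796 m³/s.
= 179.6 L/s.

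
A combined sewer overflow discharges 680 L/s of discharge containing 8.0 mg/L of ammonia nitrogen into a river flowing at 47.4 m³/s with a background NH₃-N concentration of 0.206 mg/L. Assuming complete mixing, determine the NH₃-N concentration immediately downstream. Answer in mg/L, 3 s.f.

0.316 mg/L

680 L/s = 0.68 m³/s.
Flow-weighted mixing gives C = (0.68·8 + 47.4·0.206) / (0.68 + 47.4) = 15.2/48.08 = 0.3162 mg/L.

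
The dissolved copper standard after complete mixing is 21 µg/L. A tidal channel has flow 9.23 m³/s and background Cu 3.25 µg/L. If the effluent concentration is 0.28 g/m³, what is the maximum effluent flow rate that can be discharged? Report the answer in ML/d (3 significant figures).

54.7 ML/d

3.25 µg/L = 0.00325 mg/L.
21 µg/L = 0.021 mg/L.
Mass balance at complete mixing: C_std·(Q_w + Q_r) = Q_w·C_e + Q_r·C_b.
Rearranging, Q_w = Q_r·(C_std − C_b)/(C_e − C_std) = 9.23·(0.021 − 0.00325) / (0.28 − 0.021) = 0.6326 m³/s.
= 54.65 ML/d.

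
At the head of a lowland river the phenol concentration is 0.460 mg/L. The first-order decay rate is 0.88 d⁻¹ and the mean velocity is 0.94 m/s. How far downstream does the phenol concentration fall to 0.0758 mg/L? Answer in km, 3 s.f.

From C = C₀·e^(−kt), t = ln(C₀/C)/k = ln(0.460/0.0758)/0.88 = 1.803/0.88 = 2.049 d.
Distance = v·t = 0.94 m/s × 1.77e+05 s = 1.664e+05 m = 166.4 km.

166 km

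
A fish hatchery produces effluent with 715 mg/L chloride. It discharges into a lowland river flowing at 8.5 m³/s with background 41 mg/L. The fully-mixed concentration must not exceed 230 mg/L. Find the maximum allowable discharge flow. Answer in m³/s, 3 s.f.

Mass balance at complete mixing: C_std·(Q_w + Q_r) = Q_w·C_e + Q_r·C_b.
Rearranging, Q_w = Q_r·(C_std − C_b)/(C_e − C_std) = 8.5·(230 − 41) / (715 − 230) = 3.312 m³/s.

3.31 m³/s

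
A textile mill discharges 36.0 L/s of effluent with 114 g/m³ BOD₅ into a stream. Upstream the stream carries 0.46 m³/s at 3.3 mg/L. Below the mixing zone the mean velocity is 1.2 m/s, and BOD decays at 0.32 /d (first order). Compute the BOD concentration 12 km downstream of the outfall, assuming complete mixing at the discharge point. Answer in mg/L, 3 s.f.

36.0 L/s = 0.036 m³/s.
After complete mixing, C₀ = (0.036·114 + 0.46·3.3) / 0.496 = 11.33 mg/L.
Travel time t = 1.2e+04 m / 1.2 m/s = 1e+04 s = 0.1157 d.
C = 11.33·exp(−0.32·0.1157) = 11.33·0.9636 = 10.92 mg/L.

10.9 mg/L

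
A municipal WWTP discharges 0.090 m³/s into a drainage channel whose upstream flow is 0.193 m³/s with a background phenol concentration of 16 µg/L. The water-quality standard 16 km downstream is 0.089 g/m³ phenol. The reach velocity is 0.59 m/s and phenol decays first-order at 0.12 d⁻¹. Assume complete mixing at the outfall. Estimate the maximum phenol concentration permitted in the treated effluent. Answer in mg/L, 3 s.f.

16 µg/L = 0.016 mg/L.
Travel time to the compliance point: t = 1.6e+04/0.59 = 2.712e+04 s = 0.3139 d; decay factor exp(−0.12·0.3139) = 0.963.
So the concentration just after mixing may be at most 0.089/0.963 = 0.09242 mg/L.
Mass balance: 0.09242·0.283 = 0.09·Cₑ + 0.193·0.016.
Cₑ = (0.02615 − 0.003088) / 0.09 = 0.2563 mg/L.

0.256 mg/L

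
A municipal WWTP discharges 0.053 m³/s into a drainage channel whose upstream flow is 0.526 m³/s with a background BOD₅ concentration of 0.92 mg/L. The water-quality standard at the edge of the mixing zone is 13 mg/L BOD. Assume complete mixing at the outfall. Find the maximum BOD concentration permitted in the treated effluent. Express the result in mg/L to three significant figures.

133 mg/L

Mass balance: 13·0.579 = 0.053·Cₑ + 0.526·0.92.
Cₑ = (7.527 − 0.4839) / 0.053 = 132.9 mg/L.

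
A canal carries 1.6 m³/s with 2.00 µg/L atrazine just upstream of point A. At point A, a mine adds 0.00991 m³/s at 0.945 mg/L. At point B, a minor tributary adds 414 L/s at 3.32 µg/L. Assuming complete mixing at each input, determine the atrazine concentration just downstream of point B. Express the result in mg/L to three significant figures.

2.00 µg/L = 0.002 mg/L.
After input A: C = (1.6·0.002 + 0.00991·0.945) / 1.61 = 0.007805 mg/L.
414 L/s = 0.414 m³/s.
3.32 µg/L = 0.00332 mg/L.
After input B: C = (1.61·0.007805 + 0.414·0.00332) / 2.024 = 0.006887 mg/L.

0.00689 mg/L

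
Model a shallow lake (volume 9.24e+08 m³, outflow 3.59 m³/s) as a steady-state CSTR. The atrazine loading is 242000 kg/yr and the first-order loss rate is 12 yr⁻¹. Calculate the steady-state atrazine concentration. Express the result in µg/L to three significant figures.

Outflow Q = 3.59 m³/s × 3.156e+07 s/yr = 1.133e+08 m³/yr.
Steady-state CSTR mass balance: W = Q·C + k·V·C, so C = W/(Q + kV).
Q + kV = 1.133e+08 + 12·9.24e+08 = 1.12e+10 m³/yr.
C = 242000/1.12e+10 = 2.16e-05 kg/m³ = 0.0216 mg/L = 21.6 µg/L.

21.6 µg/L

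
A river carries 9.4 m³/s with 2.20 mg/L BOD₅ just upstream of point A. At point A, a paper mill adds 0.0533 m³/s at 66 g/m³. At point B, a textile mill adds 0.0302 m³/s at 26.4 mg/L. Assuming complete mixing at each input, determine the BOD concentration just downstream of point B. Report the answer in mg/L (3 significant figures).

After input A: C = (9.4·2.2 + 0.0533·66) / 9.453 = 2.56 mg/L.
After input B: C = (9.453·2.56 + 0.0302·26.4) / 9.484 = 2.636 mg/L.

2.64 mg/L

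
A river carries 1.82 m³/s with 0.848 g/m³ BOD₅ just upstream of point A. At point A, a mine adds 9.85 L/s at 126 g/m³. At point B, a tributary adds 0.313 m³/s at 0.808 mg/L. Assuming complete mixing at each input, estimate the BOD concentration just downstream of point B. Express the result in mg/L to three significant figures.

9.85 L/s = 0.00985 m³/s.
After input A: C = (1.82·0.848 + 0.00985·126) / 1.83 = 1.522 mg/L.
After input B: C = (1.83·1.522 + 0.313·0.808) / 2.143 = 1.417 mg/L.

1.42 mg/L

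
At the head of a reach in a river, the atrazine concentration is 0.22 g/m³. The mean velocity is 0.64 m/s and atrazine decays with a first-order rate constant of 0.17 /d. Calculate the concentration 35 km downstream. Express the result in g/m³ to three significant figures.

Travel time t = 35 km / 0.64 m/s = 3.5e+04/0.64 = 5.469e+04 s = 0.633 d.
First-order decay: C = 0.22·exp(−0.17·0.633) = 0.22·0.898 = 0.1976 g/m³.

0.198 g/m³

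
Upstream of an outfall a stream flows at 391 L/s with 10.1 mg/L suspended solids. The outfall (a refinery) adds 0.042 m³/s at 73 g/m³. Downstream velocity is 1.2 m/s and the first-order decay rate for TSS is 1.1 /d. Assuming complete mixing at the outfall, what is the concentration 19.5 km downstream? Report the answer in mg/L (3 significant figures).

391 L/s = 0.391 m³/s.
After complete mixing, C₀ = (0.042·73 + 0.391·10.1) / 0.433 = 16.2 mg/L.
Travel time t = 1.95e+04 m / 1.2 m/s = 1.625e+04 s = 0.1881 d.
C = 16.2·exp(−1.1·0.1881) = 16.2·0.8131 = 13.17 mg/L.

13.2 mg/L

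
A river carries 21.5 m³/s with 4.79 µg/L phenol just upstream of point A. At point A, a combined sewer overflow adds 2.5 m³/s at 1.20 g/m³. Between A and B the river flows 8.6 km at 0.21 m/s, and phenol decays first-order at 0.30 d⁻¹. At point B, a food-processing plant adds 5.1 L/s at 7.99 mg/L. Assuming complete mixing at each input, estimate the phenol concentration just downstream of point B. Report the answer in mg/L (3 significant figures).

4.79 µg/L = 0.00479 mg/L.
After input A: C = (21.5·0.00479 + 2.5·1.2) / 24 = 0.1293 mg/L.
Over the 8.6 km reach to input B (t = 4.095e+04 s = 0.474 d), decay gives C = 0.1293·exp(−0.30·0.474) = 0.1122 mg/L.
5.1 L/s = 0.0051 m³/s.
After input B: C = (24·0.1122 + 0.0051·7.99) / 24.01 = 0.1138 mg/L.

0.114 mg/L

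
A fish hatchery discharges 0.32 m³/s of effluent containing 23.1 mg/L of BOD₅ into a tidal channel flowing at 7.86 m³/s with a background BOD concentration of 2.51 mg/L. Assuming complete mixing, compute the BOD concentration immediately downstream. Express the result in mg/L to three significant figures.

3.32 mg/L

Conservation of mass across the mixing zone: C = (0.32·23.1 + 7.86·2.51) / (0.32 + 7.86) = 27.12/8.18 = 3.315 mg/L.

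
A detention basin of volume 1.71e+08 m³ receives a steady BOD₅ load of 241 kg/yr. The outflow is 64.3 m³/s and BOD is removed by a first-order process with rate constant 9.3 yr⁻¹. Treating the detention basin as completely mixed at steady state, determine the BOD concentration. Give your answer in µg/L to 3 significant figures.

Outflow Q = 64.3 m³/s × 3.156e+07 s/yr = 2.029e+09 m³/yr.
Steady-state CSTR mass balance: W = Q·C + k·V·C, so C = W/(Q + kV).
Q + kV = 2.029e+09 + 9.3·1.71e+08 = 3.619e+09 m³/yr.
C = 241/3.619e+09 = 6.658e-08 kg/m³ = 6.658e-05 mg/L = 0.06658 µg/L.

0.0666 µg/L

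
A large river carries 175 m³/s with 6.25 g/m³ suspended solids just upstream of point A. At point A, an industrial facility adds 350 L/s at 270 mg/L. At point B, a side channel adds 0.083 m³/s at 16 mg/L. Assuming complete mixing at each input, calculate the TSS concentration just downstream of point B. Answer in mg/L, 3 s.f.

350 L/s = 0.35 m³/s.
After input A: C = (175·6.25 + 0.35·270) / 175.3 = 6.776 mg/L.
After input B: C = (175.3·6.776 + 0.083·16) / 175.4 = 6.781 mg/L.

6.78 mg/L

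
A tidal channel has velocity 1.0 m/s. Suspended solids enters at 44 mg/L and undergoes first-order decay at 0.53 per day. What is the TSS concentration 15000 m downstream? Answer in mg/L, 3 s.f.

40.1 mg/L

Travel time t = 15000 m / 1.0 m/s = 1.5e+04/1.0 = 1.5e+04 s = 0.1736 d.
First-order decay: C = 44·exp(−0.53·0.1736) = 44·0.9121 = 40.13 mg/L.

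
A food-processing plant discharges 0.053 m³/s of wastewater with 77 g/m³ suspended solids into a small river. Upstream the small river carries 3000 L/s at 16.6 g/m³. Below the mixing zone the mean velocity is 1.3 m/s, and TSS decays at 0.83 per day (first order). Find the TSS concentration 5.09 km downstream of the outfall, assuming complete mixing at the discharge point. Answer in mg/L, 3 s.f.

3000 L/s = 3 m³/s.
After complete mixing, C₀ = (0.053·77 + 3·16.6) / 3.053 = 17.65 mg/L.
Travel time t = 5090 m / 1.3 m/s = 3915 s = 0.04532 d.
C = 17.65·exp(−0.83·0.04532) = 17.65·0.9631 = 17 mg/L.

17.0 mg/L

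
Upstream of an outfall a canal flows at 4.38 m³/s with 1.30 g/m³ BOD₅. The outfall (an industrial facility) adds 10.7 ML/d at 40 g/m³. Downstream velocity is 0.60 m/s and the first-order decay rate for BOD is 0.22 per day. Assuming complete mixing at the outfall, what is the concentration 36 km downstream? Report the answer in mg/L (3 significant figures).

10.7 ML/d = 0.1238 m³/s.
After complete mixing, C₀ = (0.1238·40 + 4.38·1.3) / 4.504 = 2.364 mg/L.
Travel time t = 3.6e+04 m / 0.60 m/s = 6e+04 s = 0.6944 d.
C = 2.364·exp(−0.22·0.6944) = 2.364·0.8583 = 2.029 mg/L.

2.03 mg/L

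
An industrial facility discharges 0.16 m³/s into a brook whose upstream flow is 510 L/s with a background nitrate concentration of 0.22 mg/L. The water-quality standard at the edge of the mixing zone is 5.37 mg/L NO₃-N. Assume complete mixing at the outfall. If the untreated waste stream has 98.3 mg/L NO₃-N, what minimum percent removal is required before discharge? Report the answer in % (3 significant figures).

77.8 %

510 L/s = 0.51 m³/s.
Mass balance: 5.37·0.67 = 0.16·Cₑ + 0.51·0.22.
Cₑ = (3.598 − 0.1122) / 0.16 = 21.79 mg/L.
Required removal = 1 − 21.79/98.3 = 77.84 %.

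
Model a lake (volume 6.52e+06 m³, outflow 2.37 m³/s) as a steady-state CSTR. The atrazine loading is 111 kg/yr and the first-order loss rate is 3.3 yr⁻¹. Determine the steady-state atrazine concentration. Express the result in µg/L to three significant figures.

Outflow Q = 2.37 m³/s × 3.156e+07 s/yr = 7.479e+07 m³/yr.
Steady-state CSTR mass balance: W = Q·C + k·V·C, so C = W/(Q + kV).
Q + kV = 7.479e+07 + 3.3·6.52e+06 = 9.631e+07 m³/yr.
C = 111/9.631e+07 = 1.153e-06 kg/m³ = 0.001153 mg/L = 1.153 µg/L.

1.15 µg/L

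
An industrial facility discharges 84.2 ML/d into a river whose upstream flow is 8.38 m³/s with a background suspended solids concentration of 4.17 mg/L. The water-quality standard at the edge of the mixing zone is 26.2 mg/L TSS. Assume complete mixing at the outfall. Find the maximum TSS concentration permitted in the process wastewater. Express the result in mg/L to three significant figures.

84.2 ML/d = 0.9745 m³/s.
Mass balance: 26.2·9.355 = 0.9745·Cₑ + 8.38·4.17.
Cₑ = (245.1 − 34.94) / 0.9745 = 215.6 mg/L.

216 mg/L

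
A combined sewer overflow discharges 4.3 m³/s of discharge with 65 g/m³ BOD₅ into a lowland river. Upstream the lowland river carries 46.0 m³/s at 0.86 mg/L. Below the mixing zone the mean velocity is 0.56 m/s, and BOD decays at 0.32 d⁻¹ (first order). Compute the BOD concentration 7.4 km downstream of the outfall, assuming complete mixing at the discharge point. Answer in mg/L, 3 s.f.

After complete mixing, C₀ = (4.3·65 + 46·0.86) / 50.3 = 6.343 mg/L.
Travel time t = 7400 m / 0.56 m/s = 1.321e+04 s = 0.1529 d.
C = 6.343·exp(−0.32·0.1529) = 6.343·0.9522 = 6.04 mg/L.

6.04 mg/L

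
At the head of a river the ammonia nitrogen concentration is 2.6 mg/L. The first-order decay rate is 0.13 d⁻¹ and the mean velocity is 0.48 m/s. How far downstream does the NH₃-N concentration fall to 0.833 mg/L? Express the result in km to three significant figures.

363 km

From C = C₀·e^(−kt), t = ln(C₀/C)/k = ln(2.6/0.833)/0.13 = 1.138/0.13 = 8.756 d.
Distance = v·t = 0.48 m/s × 7.565e+05 s = 3.631e+05 m = 363.1 km.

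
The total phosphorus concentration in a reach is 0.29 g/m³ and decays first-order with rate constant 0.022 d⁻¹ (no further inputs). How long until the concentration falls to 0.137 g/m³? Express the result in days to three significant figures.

34.1 d

t = ln(C₀/C)/k = ln(0.29/0.137)/0.022 = 0.7499/0.022 = 34.09 d.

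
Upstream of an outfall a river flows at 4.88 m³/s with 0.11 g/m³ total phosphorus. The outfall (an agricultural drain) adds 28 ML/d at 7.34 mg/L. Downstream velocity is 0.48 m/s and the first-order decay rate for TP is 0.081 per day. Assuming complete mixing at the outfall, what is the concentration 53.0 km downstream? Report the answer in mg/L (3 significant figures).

28 ML/d = 0.3241 m³/s.
After complete mixing, C₀ = (0.3241·7.34 + 4.88·0.11) / 5.204 = 0.5602 mg/L.
Travel time t = 5.3e+04 m / 0.48 m/s = 1.104e+05 s = 1.278 d.
C = 0.5602·exp(−0.081·1.278) = 0.5602·0.9017 = 0.5051 mg/L.

0.505 mg/L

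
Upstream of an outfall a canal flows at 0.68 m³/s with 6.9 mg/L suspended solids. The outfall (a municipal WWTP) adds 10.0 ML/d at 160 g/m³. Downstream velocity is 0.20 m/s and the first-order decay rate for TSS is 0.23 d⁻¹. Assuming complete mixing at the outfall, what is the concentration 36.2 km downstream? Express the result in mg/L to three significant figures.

10.0 ML/d = 0.1157 m³/s.
After complete mixing, C₀ = (0.1157·160 + 0.68·6.9) / 0.7957 = 29.17 mg/L.
Travel time t = 3.62e+04 m / 0.20 m/s = 1.81e+05 s = 2.095 d.
C = 29.17·exp(−0.23·2.095) = 29.17·0.6177 = 18.02 mg/L.

18.0 mg/L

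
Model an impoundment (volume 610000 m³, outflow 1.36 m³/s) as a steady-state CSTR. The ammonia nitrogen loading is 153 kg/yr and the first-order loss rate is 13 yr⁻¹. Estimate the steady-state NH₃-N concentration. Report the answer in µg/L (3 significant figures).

3.01 µg/L

Outflow Q = 1.36 m³/s × 3.156e+07 s/yr = 4.292e+07 m³/yr.
Steady-state CSTR mass balance: W = Q·C + k·V·C, so C = W/(Q + kV).
Q + kV = 4.292e+07 + 13·610000 = 5.085e+07 m³/yr.
C = 153/5.085e+07 = 3.009e-06 kg/m³ = 0.003009 mg/L = 3.009 µg/L.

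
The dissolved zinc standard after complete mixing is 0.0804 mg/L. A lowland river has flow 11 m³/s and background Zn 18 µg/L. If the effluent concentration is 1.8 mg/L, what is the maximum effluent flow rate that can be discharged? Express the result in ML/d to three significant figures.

18 µg/L = 0.018 mg/L.
Mass balance at complete mixing: C_std·(Q_w + Q_r) = Q_w·C_e + Q_r·C_b.
Rearranging, Q_w = Q_r·(C_std − C_b)/(C_e − C_std) = 11·(0.0804 − 0.018) / (1.8 − 0.0804) = 0.3992 m³/s.
= 34.49 ML/d.

34.5 ML/d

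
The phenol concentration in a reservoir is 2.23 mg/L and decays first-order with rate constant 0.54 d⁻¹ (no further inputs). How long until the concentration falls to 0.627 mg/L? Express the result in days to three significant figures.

2.35 d

t = ln(C₀/C)/k = ln(2.23/0.627)/0.54 = 1.269/0.54 = 2.35 d.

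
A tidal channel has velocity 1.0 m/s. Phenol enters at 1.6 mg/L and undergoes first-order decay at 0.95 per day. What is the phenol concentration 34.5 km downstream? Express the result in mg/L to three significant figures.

Travel time t = 34.5 km / 1.0 m/s = 3.45e+04/1.0 = 3.45e+04 s = 0.3993 d.
First-order decay: C = 1.6·exp(−0.95·0.3993) = 1.6·0.6843 = 1.095 mg/L.

1.09 mg/L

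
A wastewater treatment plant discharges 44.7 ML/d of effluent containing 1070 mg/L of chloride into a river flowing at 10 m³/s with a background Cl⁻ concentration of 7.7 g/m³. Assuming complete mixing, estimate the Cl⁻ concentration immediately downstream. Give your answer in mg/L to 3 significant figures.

60.0 mg/L

44.7 ML/d = 0.5174 m³/s.
Conservation of mass across the mixing zone: C = (0.5174·1070 + 10·7.7) / (0.5174 + 10) = 630.6/10.52 = 59.96 mg/L.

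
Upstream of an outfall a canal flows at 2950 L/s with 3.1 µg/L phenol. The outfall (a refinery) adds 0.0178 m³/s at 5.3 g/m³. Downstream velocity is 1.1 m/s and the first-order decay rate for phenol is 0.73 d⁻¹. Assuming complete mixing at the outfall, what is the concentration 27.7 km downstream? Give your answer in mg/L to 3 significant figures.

2950 L/s = 2.95 m³/s.
3.1 µg/L = 0.0031 mg/L.
After complete mixing, C₀ = (0.0178·5.3 + 2.95·0.0031) / 2.968 = 0.03487 mg/L.
Travel time t = 2.77e+04 m / 1.1 m/s = 2.518e+04 s = 0.2915 d.
C = 0.03487·exp(−0.73·0.2915) = 0.03487·0.8083 = 0.02819 mg/L.

0.0282 mg/L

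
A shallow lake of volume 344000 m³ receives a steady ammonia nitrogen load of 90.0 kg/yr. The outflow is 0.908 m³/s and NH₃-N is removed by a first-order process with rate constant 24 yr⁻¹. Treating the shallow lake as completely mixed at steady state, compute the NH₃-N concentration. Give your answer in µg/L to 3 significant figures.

Outflow Q = 0.908 m³/s × 3.156e+07 s/yr = 2.865e+07 m³/yr.
Steady-state CSTR mass balance: W = Q·C + k·V·C, so C = W/(Q + kV).
Q + kV = 2.865e+07 + 24·344000 = 3.691e+07 m³/yr.
C = 90.0/3.691e+07 = 2.438e-06 kg/m³ = 0.002438 mg/L = 2.438 µg/L.

2.44 µg/L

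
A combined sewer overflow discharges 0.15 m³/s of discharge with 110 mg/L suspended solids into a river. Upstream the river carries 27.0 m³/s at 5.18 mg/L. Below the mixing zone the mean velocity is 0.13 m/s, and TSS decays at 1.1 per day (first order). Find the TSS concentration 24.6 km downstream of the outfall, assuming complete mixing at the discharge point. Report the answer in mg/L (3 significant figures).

After complete mixing, C₀ = (0.15·110 + 27·5.18) / 27.15 = 5.759 mg/L.
Travel time t = 2.46e+04 m / 0.13 m/s = 1.892e+05 s = 2.19 d.
C = 5.759·exp(−1.1·2.19) = 5.759·0.08989 = 0.5177 mg/L.

0.518 mg/L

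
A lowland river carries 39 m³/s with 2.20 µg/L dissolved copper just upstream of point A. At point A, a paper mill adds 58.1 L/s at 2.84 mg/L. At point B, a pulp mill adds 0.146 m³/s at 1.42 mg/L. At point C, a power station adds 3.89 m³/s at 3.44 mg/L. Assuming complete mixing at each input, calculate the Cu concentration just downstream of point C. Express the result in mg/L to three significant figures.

0.321 mg/L

2.20 µg/L = 0.0022 mg/L.
58.1 L/s = 0.0581 m³/s.
After input A: C = (39·0.0022 + 0.0581·2.84) / 39.06 = 0.006421 mg/L.
After input B: C = (39.06·0.006421 + 0.146·1.42) / 39.2 = 0.01169 mg/L.
After input C: C = (39.2·0.01169 + 3.89·3.44) / 43.09 = 0.3212 mg/L.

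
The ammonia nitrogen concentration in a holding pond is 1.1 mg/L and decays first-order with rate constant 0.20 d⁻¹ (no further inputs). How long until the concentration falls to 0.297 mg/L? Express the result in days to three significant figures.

t = ln(C₀/C)/k = ln(1.1/0.297)/0.20 = 1.309/0.20 = 6.547 d.

6.55 d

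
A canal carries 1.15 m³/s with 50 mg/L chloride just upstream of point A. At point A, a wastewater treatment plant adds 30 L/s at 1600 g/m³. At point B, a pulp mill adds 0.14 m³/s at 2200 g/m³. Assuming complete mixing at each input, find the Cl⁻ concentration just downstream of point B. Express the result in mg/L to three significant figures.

313 mg/L

30 L/s = 0.03 m³/s.
After input A: C = (1.15·50 + 0.03·1600) / 1.18 = 89.41 mg/L.
After input B: C = (1.18·89.41 + 0.14·2200) / 1.32 = 313.3 mg/L.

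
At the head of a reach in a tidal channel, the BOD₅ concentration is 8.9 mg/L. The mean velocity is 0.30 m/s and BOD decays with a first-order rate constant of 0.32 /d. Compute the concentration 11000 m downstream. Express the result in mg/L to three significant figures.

7.77 mg/L

Travel time t = 11000 m / 0.30 m/s = 1.1e+04/0.30 = 3.667e+04 s = 0.4244 d.
First-order decay: C = 8.9·exp(−0.32·0.4244) = 8.9·0.873 = 7.77 mg/L.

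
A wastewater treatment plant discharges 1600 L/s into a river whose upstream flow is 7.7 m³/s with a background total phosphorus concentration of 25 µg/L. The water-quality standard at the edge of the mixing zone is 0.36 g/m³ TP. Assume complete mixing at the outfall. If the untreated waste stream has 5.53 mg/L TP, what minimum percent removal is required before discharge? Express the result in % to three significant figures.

64.3 %

1600 L/s = 1.6 m³/s.
25 µg/L = 0.025 mg/L.
Mass balance: 0.36·9.3 = 1.6·Cₑ + 7.7·0.025.
Cₑ = (3.348 − 0.1925) / 1.6 = 1.972 mg/L.
Required removal = 1 − 1.972/5.53 = 64.34 %.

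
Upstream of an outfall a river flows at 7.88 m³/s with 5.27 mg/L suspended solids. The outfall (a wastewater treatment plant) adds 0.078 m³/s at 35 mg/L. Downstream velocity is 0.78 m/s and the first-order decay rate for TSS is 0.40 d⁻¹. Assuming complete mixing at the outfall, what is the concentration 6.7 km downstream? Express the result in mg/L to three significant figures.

After complete mixing, C₀ = (0.078·35 + 7.88·5.27) / 7.958 = 5.561 mg/L.
Travel time t = 6700 m / 0.78 m/s = 8590 s = 0.09942 d.
C = 5.561·exp(−0.40·0.09942) = 5.561·0.961 = 5.345 mg/L.

5.34 mg/L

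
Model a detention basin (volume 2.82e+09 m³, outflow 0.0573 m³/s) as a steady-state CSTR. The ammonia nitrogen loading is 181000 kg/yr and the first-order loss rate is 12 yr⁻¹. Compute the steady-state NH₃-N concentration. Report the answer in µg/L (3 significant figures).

5.35 µg/L

Outflow Q = 0.0573 m³/s × 3.156e+07 s/yr = 1.808e+06 m³/yr.
Steady-state CSTR mass balance: W = Q·C + k·V·C, so C = W/(Q + kV).
Q + kV = 1.808e+06 + 12·2.82e+09 = 3.384e+10 m³/yr.
C = 181000/3.384e+10 = 5.348e-06 kg/m³ = 0.005348 mg/L = 5.348 µg/L.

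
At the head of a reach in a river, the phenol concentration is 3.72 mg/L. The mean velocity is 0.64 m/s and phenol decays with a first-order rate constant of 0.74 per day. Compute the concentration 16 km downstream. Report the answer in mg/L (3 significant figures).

3.00 mg/L

Travel time t = 16 km / 0.64 m/s = 1.6e+04/0.64 = 2.5e+04 s = 0.2894 d.
First-order decay: C = 3.72·exp(−0.74·0.2894) = 3.72·0.8073 = 3.003 mg/L.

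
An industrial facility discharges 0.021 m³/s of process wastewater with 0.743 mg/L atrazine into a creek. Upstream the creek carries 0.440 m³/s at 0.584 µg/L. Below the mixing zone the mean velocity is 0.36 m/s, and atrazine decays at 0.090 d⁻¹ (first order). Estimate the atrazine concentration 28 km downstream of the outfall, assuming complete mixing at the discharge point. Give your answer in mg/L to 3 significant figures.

0.0317 mg/L

0.584 µg/L = 0.000584 mg/L.
After complete mixing, C₀ = (0.021·0.743 + 0.44·0.000584) / 0.461 = 0.0344 mg/L.
Travel time t = 2.8e+04 m / 0.36 m/s = 7.778e+04 s = 0.9002 d.
C = 0.0344·exp(−0.090·0.9002) = 0.0344·0.9222 = 0.03173 mg/L.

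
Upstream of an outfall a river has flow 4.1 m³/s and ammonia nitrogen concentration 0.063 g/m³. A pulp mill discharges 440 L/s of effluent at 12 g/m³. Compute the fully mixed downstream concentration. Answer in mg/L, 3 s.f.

440 L/s = 0.44 m³/s.
Conservation of mass across the mixing zone: C = (0.44·12 + 4.1·0.063) / (0.44 + 4.1) = 5.538/4.54 = 1.22 mg/L.

1.22 mg/L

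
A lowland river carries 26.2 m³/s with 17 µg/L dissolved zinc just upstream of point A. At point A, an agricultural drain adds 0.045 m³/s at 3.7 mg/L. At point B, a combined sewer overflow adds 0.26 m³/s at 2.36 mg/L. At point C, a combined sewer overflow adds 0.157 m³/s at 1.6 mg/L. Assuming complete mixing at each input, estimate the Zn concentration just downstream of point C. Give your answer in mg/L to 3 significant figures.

17 µg/L = 0.017 mg/L.
After input A: C = (26.2·0.017 + 0.045·3.7) / 26.25 = 0.02331 mg/L.
After input B: C = (26.25·0.02331 + 0.26·2.36) / 26.51 = 0.04624 mg/L.
After input C: C = (26.51·0.04624 + 0.157·1.6) / 26.66 = 0.05539 mg/L.

0.0554 mg/L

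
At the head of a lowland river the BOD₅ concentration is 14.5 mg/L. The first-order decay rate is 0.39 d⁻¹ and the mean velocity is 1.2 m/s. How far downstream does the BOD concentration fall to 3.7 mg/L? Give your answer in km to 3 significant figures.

363 km

From C = C₀·e^(−kt), t = ln(C₀/C)/k = ln(14.5/3.7)/0.39 = 1.366/0.39 = 3.502 d.
Distance = v·t = 1.2 m/s × 3.026e+05 s = 3.631e+05 m = 363.1 km.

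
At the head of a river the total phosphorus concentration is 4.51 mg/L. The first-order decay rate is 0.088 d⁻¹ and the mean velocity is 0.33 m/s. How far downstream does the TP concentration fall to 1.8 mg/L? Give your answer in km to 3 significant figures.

From C = C₀·e^(−kt), t = ln(C₀/C)/k = ln(4.51/1.8)/0.088 = 0.9185/0.088 = 10.44 d.
Distance = v·t = 0.33 m/s × 9.018e+05 s = 2.976e+05 m = 297.6 km.

298 km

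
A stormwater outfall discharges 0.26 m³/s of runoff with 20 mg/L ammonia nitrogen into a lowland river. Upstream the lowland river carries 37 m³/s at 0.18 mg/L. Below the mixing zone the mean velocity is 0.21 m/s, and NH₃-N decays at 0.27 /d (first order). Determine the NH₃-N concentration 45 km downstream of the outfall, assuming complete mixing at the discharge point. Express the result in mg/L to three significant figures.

After complete mixing, C₀ = (0.26·20 + 37·0.18) / 37.26 = 0.3183 mg/L.
Travel time t = 4.5e+04 m / 0.21 m/s = 2.143e+05 s = 2.48 d.
C = 0.3183·exp(−0.27·2.48) = 0.3183·0.5119 = 0.1629 mg/L.

0.163 mg/L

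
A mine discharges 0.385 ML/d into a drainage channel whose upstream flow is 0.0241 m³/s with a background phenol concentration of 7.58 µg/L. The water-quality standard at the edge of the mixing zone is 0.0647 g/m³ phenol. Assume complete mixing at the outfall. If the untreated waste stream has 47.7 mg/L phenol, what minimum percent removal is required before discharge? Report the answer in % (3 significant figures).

0.385 ML/d = 0.004456 m³/s.
7.58 µg/L = 0.00758 mg/L.
Mass balance: 0.0647·0.02856 = 0.004456·Cₑ + 0.0241·0.00758.
Cₑ = (0.001848 − 0.0001827) / 0.004456 = 0.3736 mg/L.
Required removal = 1 − 0.3736/47.7 = 99.22 %.

99.2 %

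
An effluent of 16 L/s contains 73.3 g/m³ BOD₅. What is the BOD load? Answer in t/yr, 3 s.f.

37.0 t/yr

16 L/s = 0.016 m³/s.
Mass flux = Q·C = 0.016 m³/s × 73.3 g/m³ = 1.173 g/s.
= 1.173 g/s × 31.56 = 37.01 t/yr.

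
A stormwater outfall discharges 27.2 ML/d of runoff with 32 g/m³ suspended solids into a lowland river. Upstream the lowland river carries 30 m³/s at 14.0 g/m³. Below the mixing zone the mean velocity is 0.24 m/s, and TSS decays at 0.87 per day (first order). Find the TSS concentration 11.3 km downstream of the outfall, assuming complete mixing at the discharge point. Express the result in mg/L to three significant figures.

8.83 mg/L

27.2 ML/d = 0.3148 m³/s.
After complete mixing, C₀ = (0.3148·32 + 30·14) / 30.31 = 14.19 mg/L.
Travel time t = 1.13e+04 m / 0.24 m/s = 4.708e+04 s = 0.5449 d.
C = 14.19·exp(−0.87·0.5449) = 14.19·0.6224 = 8.831 mg/L.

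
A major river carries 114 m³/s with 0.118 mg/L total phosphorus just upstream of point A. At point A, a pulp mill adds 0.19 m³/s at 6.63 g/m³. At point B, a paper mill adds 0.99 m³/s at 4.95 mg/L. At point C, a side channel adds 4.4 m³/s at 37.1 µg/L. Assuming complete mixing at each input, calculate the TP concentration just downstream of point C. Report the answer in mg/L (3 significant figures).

After input A: C = (114·0.118 + 0.19·6.63) / 114.2 = 0.1288 mg/L.
After input B: C = (114.2·0.1288 + 0.99·4.95) / 115.2 = 0.1703 mg/L.
37.1 µg/L = 0.0371 mg/L.
After input C: C = (115.2·0.1703 + 4.4·0.0371) / 119.6 = 0.1654 mg/L.

0.165 mg/L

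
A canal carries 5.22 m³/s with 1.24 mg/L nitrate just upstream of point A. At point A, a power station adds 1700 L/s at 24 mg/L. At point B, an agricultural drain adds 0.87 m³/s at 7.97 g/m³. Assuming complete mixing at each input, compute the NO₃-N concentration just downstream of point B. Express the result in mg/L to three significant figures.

6.96 mg/L

1700 L/s = 1.7 m³/s.
After input A: C = (5.22·1.24 + 1.7·24) / 6.92 = 6.831 mg/L.
After input B: C = (6.92·6.831 + 0.87·7.97) / 7.79 = 6.958 mg/L.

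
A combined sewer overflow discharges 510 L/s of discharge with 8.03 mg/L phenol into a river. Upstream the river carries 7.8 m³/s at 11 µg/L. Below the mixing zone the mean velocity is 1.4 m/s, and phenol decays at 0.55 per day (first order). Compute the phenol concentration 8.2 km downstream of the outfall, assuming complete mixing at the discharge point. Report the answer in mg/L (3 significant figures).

510 L/s = 0.51 m³/s.
11 µg/L = 0.011 mg/L.
After complete mixing, C₀ = (0.51·8.03 + 7.8·0.011) / 8.31 = 0.5031 mg/L.
Travel time t = 8200 m / 1.4 m/s = 5857 s = 0.06779 d.
C = 0.5031·exp(−0.55·0.06779) = 0.5031·0.9634 = 0.4847 mg/L.

0.485 mg/L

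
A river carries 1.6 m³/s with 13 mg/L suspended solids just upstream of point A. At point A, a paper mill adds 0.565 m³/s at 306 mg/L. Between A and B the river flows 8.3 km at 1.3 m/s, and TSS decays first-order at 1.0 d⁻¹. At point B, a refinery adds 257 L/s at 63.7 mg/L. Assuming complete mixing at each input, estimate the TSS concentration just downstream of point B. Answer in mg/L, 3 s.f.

81.0 mg/L

After input A: C = (1.6·13 + 0.565·306) / 2.165 = 89.46 mg/L.
Over the 8.3 km reach to input B (t = 6385 s = 0.0739 d), decay gives C = 89.46·exp(−1.0·0.0739) = 83.09 mg/L.
257 L/s = 0.257 m³/s.
After input B: C = (2.165·83.09 + 0.257·63.7) / 2.422 = 81.03 mg/L.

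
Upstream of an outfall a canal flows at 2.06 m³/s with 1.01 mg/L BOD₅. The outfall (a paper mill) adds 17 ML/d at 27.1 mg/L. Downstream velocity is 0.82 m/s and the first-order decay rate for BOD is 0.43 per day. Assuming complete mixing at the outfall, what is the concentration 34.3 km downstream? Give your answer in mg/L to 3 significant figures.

17 ML/d = 0.1968 m³/s.
After complete mixing, C₀ = (0.1968·27.1 + 2.06·1.01) / 2.257 = 3.285 mg/L.
Travel time t = 3.43e+04 m / 0.82 m/s = 4.183e+04 s = 0.4841 d.
C = 3.285·exp(−0.43·0.4841) = 3.285·0.8121 = 2.667 mg/L.

2.67 mg/L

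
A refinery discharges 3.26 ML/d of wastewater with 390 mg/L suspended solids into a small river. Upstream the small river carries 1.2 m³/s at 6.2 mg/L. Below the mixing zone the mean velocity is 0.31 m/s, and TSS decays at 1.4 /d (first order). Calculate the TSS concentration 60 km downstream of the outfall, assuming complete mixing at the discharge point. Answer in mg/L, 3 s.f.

3.26 ML/d = 0.03773 m³/s.
After complete mixing, C₀ = (0.03773·390 + 1.2·6.2) / 1.238 = 17.9 mg/L.
Travel time t = 6e+04 m / 0.31 m/s = 1.935e+05 s = 2.24 d.
C = 17.9·exp(−1.4·2.24) = 17.9·0.04345 = 0.7777 mg/L.

0.778 mg/L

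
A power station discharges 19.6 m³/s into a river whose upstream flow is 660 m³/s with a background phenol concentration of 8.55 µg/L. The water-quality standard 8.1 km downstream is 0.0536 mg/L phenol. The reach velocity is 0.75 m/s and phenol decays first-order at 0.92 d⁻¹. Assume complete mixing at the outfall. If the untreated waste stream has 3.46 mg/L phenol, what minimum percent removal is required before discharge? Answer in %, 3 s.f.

8.55 µg/L = 0.00855 mg/L.
Travel time to the compliance point: t = 8100/0.75 = 1.08e+04 s = 0.125 d; decay factor exp(−0.92·0.125) = 0.8914.
So the concentration just after mixing may be at most 0.0536/0.8914 = 0.06013 mg/L.
Mass balance: 0.06013·679.6 = 19.6·Cₑ + 660·0.00855.
Cₑ = (40.87 − 5.643) / 19.6 = 1.797 mg/L.
Required removal = 1 − 1.797/3.46 = 48.06 %.

48.1 %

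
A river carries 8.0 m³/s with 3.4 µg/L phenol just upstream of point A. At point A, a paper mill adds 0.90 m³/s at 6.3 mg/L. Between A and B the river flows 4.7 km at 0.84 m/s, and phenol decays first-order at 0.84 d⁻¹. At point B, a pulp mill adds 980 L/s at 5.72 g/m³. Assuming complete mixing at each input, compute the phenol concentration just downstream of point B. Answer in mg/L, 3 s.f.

1.11 mg/L

3.4 µg/L = 0.0034 mg/L.
After input A: C = (8·0.0034 + 0.9·6.3) / 8.9 = 0.6401 mg/L.
Over the 4.7 km reach to input B (t = 5595 s = 0.06476 d), decay gives C = 0.6401·exp(−0.84·0.06476) = 0.6062 mg/L.
980 L/s = 0.98 m³/s.
After input B: C = (8.9·0.6062 + 0.98·5.72) / 9.88 = 1.113 mg/L.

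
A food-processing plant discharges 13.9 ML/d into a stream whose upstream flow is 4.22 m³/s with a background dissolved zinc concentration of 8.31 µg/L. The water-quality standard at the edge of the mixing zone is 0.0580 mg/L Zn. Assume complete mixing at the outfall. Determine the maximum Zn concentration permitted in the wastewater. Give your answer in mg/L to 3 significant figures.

13.9 ML/d = 0.1609 m³/s.
8.31 µg/L = 0.00831 mg/L.
Mass balance: 0.058·4.381 = 0.1609·Cₑ + 4.22·0.00831.
Cₑ = (0.2541 − 0.03507) / 0.1609 = 1.361 mg/L.

1.36 mg/L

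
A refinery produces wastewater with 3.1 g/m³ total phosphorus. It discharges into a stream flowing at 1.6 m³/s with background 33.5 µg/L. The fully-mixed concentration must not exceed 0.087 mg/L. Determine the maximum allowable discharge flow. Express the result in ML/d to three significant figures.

2.45 ML/d

33.5 µg/L = 0.0335 mg/L.
Mass balance at complete mixing: C_std·(Q_w + Q_r) = Q_w·C_e + Q_r·C_b.
Rearranging, Q_w = Q_r·(C_std − C_b)/(C_e − C_std) = 1.6·(0.087 − 0.0335) / (3.1 − 0.087) = 0.02841 m³/s.
= 2.455 ML/d.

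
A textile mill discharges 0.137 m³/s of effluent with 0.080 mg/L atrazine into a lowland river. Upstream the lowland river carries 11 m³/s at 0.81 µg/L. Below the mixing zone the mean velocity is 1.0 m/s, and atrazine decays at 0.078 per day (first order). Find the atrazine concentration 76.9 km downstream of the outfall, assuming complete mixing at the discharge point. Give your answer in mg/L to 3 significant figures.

0.00166 mg/L

0.81 µg/L = 0.00081 mg/L.
After complete mixing, C₀ = (0.137·0.08 + 11·0.00081) / 11.14 = 0.001784 mg/L.
Travel time t = 7.69e+04 m / 1.0 m/s = 7.69e+04 s = 0.89 d.
C = 0.001784·exp(−0.078·0.89) = 0.001784·0.9329 = 0.001664 mg/L.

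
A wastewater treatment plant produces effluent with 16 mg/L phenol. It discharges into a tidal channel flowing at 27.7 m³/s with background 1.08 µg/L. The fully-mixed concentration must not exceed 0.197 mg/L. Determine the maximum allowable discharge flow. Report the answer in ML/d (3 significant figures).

29.7 ML/d

1.08 µg/L = 0.00108 mg/L.
Mass balance at complete mixing: C_std·(Q_w + Q_r) = Q_w·C_e + Q_r·C_b.
Rearranging, Q_w = Q_r·(C_std − C_b)/(C_e − C_std) = 27.7·(0.197 − 0.00108) / (16 − 0.197) = 0.3434 m³/s.
= 29.67 ML/d.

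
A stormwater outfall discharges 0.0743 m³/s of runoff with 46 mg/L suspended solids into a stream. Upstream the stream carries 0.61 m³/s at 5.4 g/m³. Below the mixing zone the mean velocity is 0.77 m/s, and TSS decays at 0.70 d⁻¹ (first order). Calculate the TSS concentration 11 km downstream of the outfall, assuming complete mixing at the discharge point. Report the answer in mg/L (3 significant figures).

After complete mixing, C₀ = (0.0743·46 + 0.61·5.4) / 0.6843 = 9.808 mg/L.
Travel time t = 1.1e+04 m / 0.77 m/s = 1.429e+04 s = 0.1653 d.
C = 9.808·exp(−0.70·0.1653) = 9.808·0.8907 = 8.736 mg/L.

8.74 mg/L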